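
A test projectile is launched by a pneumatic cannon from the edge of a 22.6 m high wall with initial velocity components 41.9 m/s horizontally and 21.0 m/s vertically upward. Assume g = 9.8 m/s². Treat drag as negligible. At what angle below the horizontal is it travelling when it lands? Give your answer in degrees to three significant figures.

35.4°

With up positive and y = 0 at the ground: y(t) = 22.6 + (21.00) t − 4.900 t². Setting y = 0 and taking the positive root: t = [21.00 + √(21.00² + 2·9.80·22.6)] / 9.80 = (21.00 + 29.73) / 9.80 = 5.177 s.
At impact: v_y = v_y0 − g t = −29.73 m/s; vₓ = 41.90 m/s.
Angle below horizontal: arctan(|v_y|/vₓ) = arctan(29.73/41.90) = 35.36°.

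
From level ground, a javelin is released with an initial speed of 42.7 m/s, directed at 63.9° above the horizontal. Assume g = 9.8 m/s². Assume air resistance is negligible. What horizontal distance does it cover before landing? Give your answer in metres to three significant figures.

147 m

vₓ = 42.70 cos 63.9° = 18.79 m/s; v_y0 = 42.70 sin 63.9° = 38.35 m/s.
Time aloft: T = 2 v_y0 / g = 2 × 38.35 / 9.80 = 7.826 s.
Horizontal distance R = vₓ T = 18.79 × 7.826 = 147.0 m.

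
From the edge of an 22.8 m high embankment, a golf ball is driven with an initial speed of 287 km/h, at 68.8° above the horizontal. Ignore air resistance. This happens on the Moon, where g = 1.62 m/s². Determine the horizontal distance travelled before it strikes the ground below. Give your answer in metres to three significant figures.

2650 m

Convert: 287 km/h = 287/3.6 = 79.72 m/s.
Components: vₓ = 79.72 cos 68.8° = 28.83 m/s, v_y0 = 79.72 sin 68.8° = 74.33 m/s.
With up positive and y = 0 at the ground: y(t) = 22.8 + (74.33) t − 0.8100 t². Setting y = 0 and taking the positive root: t = [74.33 + √(74.33² + 2·1.62·22.8)] / 1.62 = (74.33 + 74.82) / 1.62 = 92.07 s.
Horizontal distance: R = vₓ t = 28.83 × 92.07 = 2654 m.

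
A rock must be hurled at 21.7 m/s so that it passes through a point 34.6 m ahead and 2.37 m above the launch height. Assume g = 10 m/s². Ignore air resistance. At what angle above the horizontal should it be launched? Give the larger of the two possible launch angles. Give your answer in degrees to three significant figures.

65.3°

Trajectory: y = x tanθ − g x² (1 + tan²θ)/(2v₀²). With x = 34.6, y = 2.37, v₀ = 21.7, g = 10.0:
12.71 tan²θ − 34.6 tanθ + (15.08) = 0.
tanθ = [34.6 ± √(34.6² − 4 × 12.71 × (15.08))] / (2 × 12.71) = (34.6 ± 20.74) / 25.42, giving tanθ = 0.5450 or 2.177.
θ = 28.59° or 65.33°; the larger is 65.33°.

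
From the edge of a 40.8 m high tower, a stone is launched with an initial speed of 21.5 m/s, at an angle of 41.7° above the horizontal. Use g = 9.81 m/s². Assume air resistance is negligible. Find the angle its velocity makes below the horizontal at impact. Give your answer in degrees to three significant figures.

Resolve: vₓ = 21.50 cos 41.7° = 16.05 m/s and v_y0 = 21.50 sin 41.7° = 14.30 m/s.
Vertical motion (up positive, ground at y = 0): 4.905 t² − (14.30) t − 40.8 = 0, so t = (14.30 + √(14.30² + 2·9.81·40.8)) / 9.81 = (14.30 + 31.70) / 9.81 = 4.690 s.
At impact: v_y = v_y0 − g t = −31.70 m/s; vₓ = 16.05 m/s.
Angle below horizontal: arctan(|v_y|/vₓ) = arctan(31.70/16.05) = 63.14°.

63.1°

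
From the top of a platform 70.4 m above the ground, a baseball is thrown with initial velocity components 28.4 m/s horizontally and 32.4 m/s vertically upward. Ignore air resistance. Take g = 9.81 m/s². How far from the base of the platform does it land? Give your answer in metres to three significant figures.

237 m

With up positive and y = 0 at the ground: y(t) = 70.4 + (32.40) t − 4.905 t². Setting y = 0 and taking the positive root: t = [32.40 + √(32.40² + 2·9.81·70.4)] / 9.81 = (32.40 + 49.31) / 9.81 = 8.329 s.
Horizontal distance: R = vₓ t = 28.40 × 8.329 = 236.5 m.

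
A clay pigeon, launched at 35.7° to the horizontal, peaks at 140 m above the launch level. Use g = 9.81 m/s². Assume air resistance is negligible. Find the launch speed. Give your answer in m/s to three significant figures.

89.8 m/s

At the peak v_y = 0, so v_y0 = √(2gH) = √(2 × 9.81 × 140) = 52.41 m/s.
v_y0 = v₀ sin θ ⇒ v₀ = 52.41 / sin 35.7° = 89.81 m/s.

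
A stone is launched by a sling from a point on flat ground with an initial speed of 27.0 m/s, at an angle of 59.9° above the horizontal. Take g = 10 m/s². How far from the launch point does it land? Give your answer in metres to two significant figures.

Horizontal component vₓ = 27.00 cos 59.9° = 13.54 m/s; vertical v_y0 = 27.00 sin 59.9° = 23.36 m/s.
Time aloft: T = 2 v_y0 / g = 2 × 23.36 / 10.0 = 4.672 s.
Range: R = vₓ T = 13.54 × 4.672 = 63.26 m.

63 m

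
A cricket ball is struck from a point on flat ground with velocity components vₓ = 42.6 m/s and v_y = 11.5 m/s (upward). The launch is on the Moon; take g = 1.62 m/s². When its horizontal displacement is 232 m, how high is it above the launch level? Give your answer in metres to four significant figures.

38.61 m

At x = 232 m, t = x/vₓ = 232/42.60 = 5.446 s.
Height: y = v_y0 t − ½ g t² = 11.50 × 5.446 − 0.8100 × 5.446² = 62.63 − 24.02 = 38.61 m.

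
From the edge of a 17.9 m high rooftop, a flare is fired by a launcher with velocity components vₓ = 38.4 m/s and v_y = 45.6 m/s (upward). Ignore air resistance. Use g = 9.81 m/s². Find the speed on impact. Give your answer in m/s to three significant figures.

62.5 m/s

Vertical motion (up positive, ground at y = 0): 4.905 t² − (45.60) t − 17.9 = 0, so t = (45.60 + √(45.60² + 2·9.81·17.9)) / 9.81 = (45.60 + 49.30) / 9.81 = 9.674 s.
Vertical velocity at impact: v_y = v_y0 − g t = 45.60 − 9.81 × 9.674 = −49.30 m/s.
Speed: |v| = √(vₓ² + v_y²) = √(38.40² + 49.30²) = 62.49 m/s.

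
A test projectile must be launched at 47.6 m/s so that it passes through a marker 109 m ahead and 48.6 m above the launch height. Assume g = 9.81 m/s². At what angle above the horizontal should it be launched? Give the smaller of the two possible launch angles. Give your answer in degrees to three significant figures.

40.5°

Trajectory: y = x tanθ − g x² (1 + tan²θ)/(2v₀²). With x = 109, y = 48.6, v₀ = 47.6, g = 9.81:
25.72 tan²θ − 109 tanθ + (74.32) = 0.
tanθ = [109 ± √(109² − 4 × 25.72 × (74.32))] / (2 × 25.72) = (109 ± 65.08) / 51.44, giving tanθ = 0.8539 or 3.384.
θ = 40.49° or 73.54°; the smaller is 40.49°.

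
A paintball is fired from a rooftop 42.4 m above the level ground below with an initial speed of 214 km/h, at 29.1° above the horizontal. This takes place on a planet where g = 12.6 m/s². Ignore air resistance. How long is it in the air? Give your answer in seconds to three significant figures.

Convert: 214 km/h = 214/3.6 = 59.44 m/s.
Horizontal component vₓ = 59.44 cos 29.1° = 51.94 m/s; vertical v_y0 = 59.44 sin 29.1° = 28.91 m/s.
With up positive and y = 0 at the ground: y(t) = 42.4 + (28.91) t − 6.300 t². Setting y = 0 and taking the positive root: t = [28.91 + √(28.91² + 2·12.6·42.4)] / 12.6 = (28.91 + 43.64) / 12.6 = 5.758 s.

5.76 s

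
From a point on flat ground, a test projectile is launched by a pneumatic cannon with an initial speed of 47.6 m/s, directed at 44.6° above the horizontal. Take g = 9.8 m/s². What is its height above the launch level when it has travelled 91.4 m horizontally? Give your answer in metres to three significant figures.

vₓ = 47.60 cos 44.6° = 33.89 m/s; v_y0 = 47.60 sin 44.6° = 33.42 m/s.
Time to reach x = 91.4 m: t = x/vₓ = 91.4/33.89 = 2.697 s.
Height: y = v_y0 t − ½ g t² = 33.42 × 2.697 − 4.900 × 2.697² = 90.13 − 35.64 = 54.50 m.

54.5 m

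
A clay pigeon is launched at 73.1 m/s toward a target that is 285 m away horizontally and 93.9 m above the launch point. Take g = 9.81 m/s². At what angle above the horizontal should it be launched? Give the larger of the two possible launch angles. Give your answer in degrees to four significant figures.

Trajectory: y = x tanθ − g x² (1 + tan²θ)/(2v₀²). With x = 285, y = 93.9, v₀ = 73.1, g = 9.81:
74.56 tan²θ − 285 tanθ + (168.5) = 0.
tanθ = [285 ± √(285² − 4 × 74.56 × (168.5))] / (2 × 74.56) = (285 ± 176.0) / 149.1, giving tanθ = 0.7308 or 3.092.
θ = 36.16° or 72.08°; the larger is 72.08°.

72.08°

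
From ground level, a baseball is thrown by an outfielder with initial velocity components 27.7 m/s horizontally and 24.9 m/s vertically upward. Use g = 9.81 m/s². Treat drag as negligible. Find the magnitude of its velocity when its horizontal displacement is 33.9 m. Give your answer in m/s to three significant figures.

x = vₓ t ⇒ t = 33.9/27.70 = 1.224 s.
Vertical velocity there: v_y = v_y0 − g t = 24.90 − 9.81 × 1.224 = 12.89 m/s.
Speed: √(vₓ² + v_y²) = √(27.70² + 12.89²) = 30.55 m/s.

30.6 m/s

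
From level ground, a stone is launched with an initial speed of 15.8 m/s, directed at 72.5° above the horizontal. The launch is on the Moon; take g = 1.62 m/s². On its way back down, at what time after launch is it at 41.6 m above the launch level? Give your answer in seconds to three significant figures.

Resolve: vₓ = 15.80 cos 72.5° = 4.751 m/s and v_y0 = 15.80 sin 72.5° = 15.07 m/s.
Set y = v_y0 t − ½ g t² = 41.6: 0.8100 t² − 15.07 t + 41.6 = 0.
Quadratic formula: t = (15.07 ± √92.283) / 1.62 = (15.07 ± 9.606) / 1.62 → t = 3.372 s or 15.23 s.
The descending-branch root is 15.23 s.

15.2 s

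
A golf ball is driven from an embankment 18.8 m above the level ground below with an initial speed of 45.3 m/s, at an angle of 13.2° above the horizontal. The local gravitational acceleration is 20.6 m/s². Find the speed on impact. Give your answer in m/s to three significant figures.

53.2 m/s

vₓ = 45.30 cos 13.2° = 44.10 m/s; v_y0 = 45.30 sin 13.2° = 10.34 m/s.
With up positive and y = 0 at the ground: y(t) = 18.8 + (10.34) t − 10.30 t². Setting y = 0 and taking the positive root: t = [10.34 + √(10.34² + 2·20.6·18.8)] / 20.6 = (10.34 + 29.69) / 20.6 = 1.943 s.
Vertical velocity at impact: v_y = v_y0 − g t = 10.34 − 20.6 × 1.943 = −29.69 m/s.
Speed: |v| = √(vₓ² + v_y²) = √(44.10² + 29.69²) = 53.17 m/s.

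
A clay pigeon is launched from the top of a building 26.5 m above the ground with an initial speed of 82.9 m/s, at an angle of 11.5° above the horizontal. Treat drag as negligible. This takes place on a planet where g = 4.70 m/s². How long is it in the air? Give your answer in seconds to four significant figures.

8.379 s

Horizontal component vₓ = 82.90 cos 11.5° = 81.24 m/s; vertical v_y0 = 82.90 sin 11.5° = 16.53 m/s.
With up positive and y = 0 at the ground: y(t) = 26.5 + (16.53) t − 2.350 t². Setting y = 0 and taking the positive root: t = [16.53 + √(16.53² + 2·4.70·26.5)] / 4.70 = (16.53 + 22.85) / 4.70 = 8.379 s.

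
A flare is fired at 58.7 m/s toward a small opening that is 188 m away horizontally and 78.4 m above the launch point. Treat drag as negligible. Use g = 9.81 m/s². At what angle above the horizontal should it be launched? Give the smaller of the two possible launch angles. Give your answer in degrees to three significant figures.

Trajectory: y = x tanθ − g x² (1 + tan²θ)/(2v₀²). With x = 188, y = 78.4, v₀ = 58.7, g = 9.81:
50.31 tan²θ − 188 tanθ + (128.7) = 0.
tanθ = [188 ± √(188² − 4 × 50.31 × (128.7))] / (2 × 50.31) = (188 ± 97.16) / 100.6, giving tanθ = 0.9027 or 2.834.
θ = 42.07° or 70.56°; the smaller is 42.07°.

42.1°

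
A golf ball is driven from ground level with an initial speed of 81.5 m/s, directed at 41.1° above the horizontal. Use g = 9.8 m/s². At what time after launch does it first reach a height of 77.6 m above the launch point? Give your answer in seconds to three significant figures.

1.72 s

Resolve: vₓ = 81.50 cos 41.1° = 61.42 m/s and v_y0 = 81.50 sin 41.1° = 53.58 m/s.
Set y = v_y0 t − ½ g t² = 77.6: 4.900 t² − 53.58 t + 77.6 = 0.
t = [53.58 ± √(53.58² − 2·9.80·77.6)] / 9.80 = (53.58 ± 36.73) / 9.80, so t = 1.719 s or t = 9.215 s.
The first (ascending) time is 1.719 s.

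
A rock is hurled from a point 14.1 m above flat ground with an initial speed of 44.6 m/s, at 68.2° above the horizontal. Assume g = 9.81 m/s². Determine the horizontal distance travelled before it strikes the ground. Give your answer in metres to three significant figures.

145 m

Resolve: vₓ = 44.60 cos 68.2° = 16.56 m/s and v_y0 = 44.60 sin 68.2° = 41.41 m/s.
With up positive and y = 0 at the ground: y(t) = 14.1 + (41.41) t − 4.905 t². Setting y = 0 and taking the positive root: t = [41.41 + √(41.41² + 2·9.81·14.1)] / 9.81 = (41.41 + 44.63) / 9.81 = 8.770 s.
Horizontal distance: R = vₓ t = 16.56 × 8.770 = 145.3 m.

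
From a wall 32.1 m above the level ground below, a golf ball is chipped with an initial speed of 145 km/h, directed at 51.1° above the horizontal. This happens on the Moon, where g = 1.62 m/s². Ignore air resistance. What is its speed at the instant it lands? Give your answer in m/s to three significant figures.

Convert: 145 km/h = 145/3.6 = 40.28 m/s.
Resolve: vₓ = 40.28 cos 51.1° = 25.29 m/s and v_y0 = 40.28 sin 51.1° = 31.35 m/s.
Vertical motion (up positive, ground at y = 0): 0.8100 t² − (31.35) t − 32.1 = 0, so t = (31.35 + √(31.35² + 2·1.62·32.1)) / 1.62 = (31.35 + 32.96) / 1.62 = 39.70 s.
Vertical velocity at impact: v_y = v_y0 − g t = 31.35 − 1.62 × 39.70 = −32.96 m/s.
Speed: |v| = √(vₓ² + v_y²) = √(25.29² + 32.96²) = 41.55 m/s.

41.5 m/s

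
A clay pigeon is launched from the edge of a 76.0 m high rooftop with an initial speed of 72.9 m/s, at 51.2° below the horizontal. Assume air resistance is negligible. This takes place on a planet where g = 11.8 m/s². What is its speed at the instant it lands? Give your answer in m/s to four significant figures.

84.31 m/s

Horizontal component vₓ = 72.90 cos 51.2° = 45.68 m/s; vertical v_y0 = −56.81 m/s (downward).
With up positive and y = 0 at the ground: y(t) = 76.0 + (−56.81) t − 5.900 t². Setting y = 0 and taking the positive root: t = [−56.81 + √(56.81² + 2·11.8·76.0)] / 11.8 = (−56.81 + 70.86) / 11.8 = 1.191 s.
Vertical velocity at impact: v_y = v_y0 − g t = −56.81 − 11.8 × 1.191 = −70.86 m/s.
Speed: |v| = √(vₓ² + v_y²) = √(45.68² + 70.86²) = 84.31 m/s.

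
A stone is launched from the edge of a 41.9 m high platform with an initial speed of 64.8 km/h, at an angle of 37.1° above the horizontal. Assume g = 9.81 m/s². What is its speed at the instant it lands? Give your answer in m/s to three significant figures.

Convert: 64.8 km/h = 64.8/3.6 = 18.00 m/s.
Components: vₓ = 18.00 cos 37.1° = 14.36 m/s, v_y0 = 18.00 sin 37.1° = 10.86 m/s.
The projectile lands when y = 41.9 + (10.86) t − ½·9.81·t² = 0. Positive root: t = (10.86 + √(10.86² + 2·9.81·41.9)) / 9.81 = (10.86 + 30.66) / 9.81 = 4.232 s.
Vertical velocity at impact: v_y = v_y0 − g t = 10.86 − 9.81 × 4.232 = −30.66 m/s.
Speed: |v| = √(vₓ² + v_y²) = √(14.36² + 30.66²) = 33.85 m/s.

33.9 m/s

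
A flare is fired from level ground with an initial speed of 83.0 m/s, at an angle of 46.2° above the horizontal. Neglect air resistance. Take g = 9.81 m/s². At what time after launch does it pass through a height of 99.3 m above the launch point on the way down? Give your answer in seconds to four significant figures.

10.24 s

Horizontal component vₓ = 83.00 cos 46.2° = 57.45 m/s; vertical v_y0 = 83.00 sin 46.2° = 59.91 m/s.
Set y = v_y0 t − ½ g t² = 99.3: 4.905 t² − 59.91 t + 99.3 = 0.
t = [59.91 ± √(59.91² − 2·9.81·99.3)] / 9.81 = (59.91 ± 40.50) / 9.81, so t = 1.978 s or t = 10.24 s.
The descending-branch root is 10.24 s.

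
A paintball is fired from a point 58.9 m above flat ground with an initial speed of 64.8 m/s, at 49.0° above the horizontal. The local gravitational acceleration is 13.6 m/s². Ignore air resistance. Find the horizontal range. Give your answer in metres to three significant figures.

vₓ = 64.80 cos 49.0° = 42.51 m/s; v_y0 = 64.80 sin 49.0° = 48.91 m/s.
The projectile lands when y = 58.9 + (48.91) t − ½·13.6·t² = 0. Positive root: t = (48.91 + √(48.91² + 2·13.6·58.9)) / 13.6 = (48.91 + 63.20) / 13.6 = 8.243 s.
Horizontal distance: R = vₓ t = 42.51 × 8.243 = 350.4 m.

350 m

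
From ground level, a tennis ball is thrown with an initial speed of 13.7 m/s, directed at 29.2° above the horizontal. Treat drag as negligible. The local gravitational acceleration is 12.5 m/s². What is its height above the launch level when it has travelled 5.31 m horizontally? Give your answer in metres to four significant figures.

1.735 m

Resolve: vₓ = 13.70 cos 29.2° = 11.96 m/s and v_y0 = 13.70 sin 29.2° = 6.684 m/s.
Time to reach x = 5.31 m: t = x/vₓ = 5.31/11.96 = 0.4440 s.
Height: y = v_y0 t − ½ g t² = 6.684 × 0.4440 − 6.250 × 0.4440² = 2.968 − 1.232 = 1.735 m.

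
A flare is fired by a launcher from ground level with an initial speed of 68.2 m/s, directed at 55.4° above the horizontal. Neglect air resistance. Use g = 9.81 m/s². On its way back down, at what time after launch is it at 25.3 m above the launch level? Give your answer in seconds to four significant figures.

Components: vₓ = 68.20 cos 55.4° = 38.73 m/s, v_y0 = 68.20 sin 55.4° = 56.14 m/s.
Height y(t) = 56.14 t − 4.905 t² = 25.3 gives 4.905 t² − 56.14 t + 25.3 = 0.
Quadratic formula: t = (56.14 ± √2655.1) / 9.81 = (56.14 ± 51.53) / 9.81 → t = 0.4700 s or 10.98 s.
The descending-branch root is 10.98 s.

10.98 s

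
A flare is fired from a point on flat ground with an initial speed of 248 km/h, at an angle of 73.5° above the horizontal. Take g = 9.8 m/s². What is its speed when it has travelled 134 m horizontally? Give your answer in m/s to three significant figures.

19.6 m/s

Convert: 248 km/h = 248/3.6 = 68.89 m/s.
Horizontal component vₓ = 68.89 cos 73.5° = 19.57 m/s; vertical v_y0 = 68.89 sin 73.5° = 66.05 m/s.
At x = 134 m, t = x/vₓ = 134/19.57 = 6.849 s.
Vertical velocity there: v_y = v_y0 − g t = 66.05 − 9.80 × 6.849 = −1.066 m/s.
Speed: √(vₓ² + v_y²) = √(19.57² + 1.066²) = 19.59 m/s.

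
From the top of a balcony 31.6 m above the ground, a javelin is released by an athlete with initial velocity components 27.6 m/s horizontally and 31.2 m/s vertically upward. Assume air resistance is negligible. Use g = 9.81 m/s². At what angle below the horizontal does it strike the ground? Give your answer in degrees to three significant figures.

Vertical motion (up positive, ground at y = 0): 4.905 t² − (31.20) t − 31.6 = 0, so t = (31.20 + √(31.20² + 2·9.81·31.6)) / 9.81 = (31.20 + 39.92) / 9.81 = 7.250 s.
At impact: v_y = v_y0 − g t = −39.92 m/s; vₓ = 27.60 m/s.
Angle below horizontal: arctan(|v_y|/vₓ) = arctan(39.92/27.60) = 55.34°.

55.3°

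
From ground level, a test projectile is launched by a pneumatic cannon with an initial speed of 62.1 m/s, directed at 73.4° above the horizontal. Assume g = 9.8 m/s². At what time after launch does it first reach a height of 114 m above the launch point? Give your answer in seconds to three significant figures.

2.38 s

vₓ = 62.10 cos 73.4° = 17.74 m/s; v_y0 = 62.10 sin 73.4° = 59.51 m/s.
Require v_y0 t − ½ g t² = 114, i.e. 4.900 t² − 59.51 t + 114 = 0.
t = [59.51 ± √(59.51² − 2·9.80·114)] / 9.80 = (59.51 ± 36.16) / 9.80, so t = 2.383 s or t = 9.762 s.
The first (ascending) time is 2.383 s.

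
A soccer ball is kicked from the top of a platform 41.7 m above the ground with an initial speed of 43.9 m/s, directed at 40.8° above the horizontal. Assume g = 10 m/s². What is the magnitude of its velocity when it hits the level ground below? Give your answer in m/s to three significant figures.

52.5 m/s

vₓ = 43.90 cos 40.8° = 33.23 m/s; v_y0 = 43.90 sin 40.8° = 28.69 m/s.
With up positive and y = 0 at the ground: y(t) = 41.7 + (28.69) t − 5.000 t². Setting y = 0 and taking the positive root: t = [28.69 + √(28.69² + 2·10.0·41.7)] / 10.0 = (28.69 + 40.70) / 10.0 = 6.939 s.
Vertical velocity at impact: v_y = v_y0 − g t = 28.69 − 10.0 × 6.939 = −40.70 m/s.
Speed: |v| = √(vₓ² + v_y²) = √(33.23² + 40.70²) = 52.55 m/s.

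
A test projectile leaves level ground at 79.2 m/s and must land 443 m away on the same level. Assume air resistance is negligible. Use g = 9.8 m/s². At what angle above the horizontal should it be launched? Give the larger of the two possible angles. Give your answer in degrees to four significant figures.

68.10°

From R = (v₀²/g) sin 2θ: sin 2θ = 9.80 × 443 / 6272.6 = 0.6921.
2θ = 43.80° or 180° − 43.80° = 136.2°, so θ = 21.90° or 68.10°.
The larger angle is 68.10°.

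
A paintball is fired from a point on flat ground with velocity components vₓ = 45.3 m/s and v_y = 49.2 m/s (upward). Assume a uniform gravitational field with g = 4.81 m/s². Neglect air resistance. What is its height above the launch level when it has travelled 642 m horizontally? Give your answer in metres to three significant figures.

At x = 642 m, t = x/vₓ = 642/45.30 = 14.17 s.
Height: y = v_y0 t − ½ g t² = 49.20 × 14.17 − 2.405 × 14.17² = 697.3 − 483.0 = 214.2 m.

214 m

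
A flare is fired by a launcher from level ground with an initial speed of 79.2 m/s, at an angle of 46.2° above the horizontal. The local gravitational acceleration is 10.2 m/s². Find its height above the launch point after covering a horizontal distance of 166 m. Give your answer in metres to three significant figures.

126 m

Resolve: vₓ = 79.20 cos 46.2° = 54.82 m/s and v_y0 = 79.20 sin 46.2° = 57.16 m/s.
Time to reach x = 166 m: t = x/vₓ = 166/54.82 = 3.028 s.
Height: y = v_y0 t − ½ g t² = 57.16 × 3.028 − 5.100 × 3.028² = 173.1 − 46.77 = 126.3 m.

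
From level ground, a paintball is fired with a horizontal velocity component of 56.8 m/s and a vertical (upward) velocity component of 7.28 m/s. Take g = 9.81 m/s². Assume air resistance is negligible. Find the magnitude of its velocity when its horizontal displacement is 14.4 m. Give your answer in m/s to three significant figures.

57.0 m/s

x = vₓ t ⇒ t = 14.4/56.80 = 0.2535 s.
Vertical velocity there: v_y = v_y0 − g t = 7.280 − 9.81 × 0.2535 = 4.793 m/s.
Speed: √(vₓ² + v_y²) = √(56.80² + 4.793²) = 57.00 m/s.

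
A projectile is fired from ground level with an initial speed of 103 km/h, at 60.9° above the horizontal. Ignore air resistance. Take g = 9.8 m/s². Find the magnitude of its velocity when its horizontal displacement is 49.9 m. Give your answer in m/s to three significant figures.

Convert: 103 km/h = 103/3.6 = 28.61 m/s.
Components: vₓ = 28.61 cos 60.9° = 13.91 m/s, v_y0 = 28.61 sin 60.9° = 25.00 m/s.
At x = 49.9 m, t = x/vₓ = 49.9/13.91 = 3.586 s.
Vertical velocity there: v_y = v_y0 − g t = 25.00 − 9.80 × 3.586 = −10.14 m/s.
Speed: √(vₓ² + v_y²) = √(13.91² + 10.14²) = 17.22 m/s.

17.2 m/s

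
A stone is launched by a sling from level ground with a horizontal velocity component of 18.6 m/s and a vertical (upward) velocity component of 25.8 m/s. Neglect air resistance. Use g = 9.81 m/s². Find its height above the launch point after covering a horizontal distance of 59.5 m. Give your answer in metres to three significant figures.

x = vₓ t ⇒ t = 59.5/18.60 = 3.199 s.
Height: y = v_y0 t − ½ g t² = 25.80 × 3.199 − 4.905 × 3.199² = 82.53 − 50.19 = 32.34 m.

32.3 m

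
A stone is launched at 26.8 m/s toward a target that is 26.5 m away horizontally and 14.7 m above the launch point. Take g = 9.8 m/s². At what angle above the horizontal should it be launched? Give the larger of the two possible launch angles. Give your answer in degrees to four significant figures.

77.88°

Trajectory: y = x tanθ − g x² (1 + tan²θ)/(2v₀²). With x = 26.5, y = 14.7, v₀ = 26.8, g = 9.80:
4.791 tan²θ − 26.5 tanθ + (19.49) = 0.
tanθ = [26.5 ± √(26.5² − 4 × 4.791 × (19.49))] / (2 × 4.791) = (26.5 ± 18.13) / 9.582, giving tanθ = 0.8734 or 4.658.
θ = 41.13° or 77.88°; the larger is 77.88°.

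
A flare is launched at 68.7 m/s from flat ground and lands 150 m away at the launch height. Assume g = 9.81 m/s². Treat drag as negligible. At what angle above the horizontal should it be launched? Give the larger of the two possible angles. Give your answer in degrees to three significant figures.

R = v₀² sin 2θ / g gives sin 2θ = gR/v₀² = 9.81·150/68.7² = 0.3118.
2θ = 18.17° or 180° − 18.17° = 161.8°, so θ = 9.083° or 80.92°.
The larger angle is 80.92°.

80.9°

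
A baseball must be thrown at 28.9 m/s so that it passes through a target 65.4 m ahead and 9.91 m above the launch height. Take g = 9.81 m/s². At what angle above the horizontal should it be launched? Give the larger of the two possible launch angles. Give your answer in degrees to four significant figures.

61.60°

Trajectory: y = x tanθ − g x² (1 + tan²θ)/(2v₀²). With x = 65.4, y = 9.91, v₀ = 28.9, g = 9.81:
25.12 tan²θ − 65.4 tanθ + (35.03) = 0.
tanθ = [65.4 ± √(65.4² − 4 × 25.12 × (35.03))] / (2 × 25.12) = (65.4 ± 27.53) / 50.24, giving tanθ = 0.7539 or 1.850.
θ = 37.01° or 61.60°; the larger is 61.60°.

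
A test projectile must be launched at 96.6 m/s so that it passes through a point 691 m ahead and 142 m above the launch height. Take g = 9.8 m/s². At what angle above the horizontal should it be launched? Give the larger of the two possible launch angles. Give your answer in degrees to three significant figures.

62.9°

Trajectory: y = x tanθ − g x² (1 + tan²θ)/(2v₀²). With x = 691, y = 142, v₀ = 96.6, g = 9.80:
250.7 tan²θ − 691 tanθ + (392.7) = 0.
tanθ = [691 ± √(691² − 4 × 250.7 × (392.7))] / (2 × 250.7) = (691 ± 289.2) / 501.5, giving tanθ = 0.8013 or 1.955.
θ = 38.71° or 62.91°; the larger is 62.91°.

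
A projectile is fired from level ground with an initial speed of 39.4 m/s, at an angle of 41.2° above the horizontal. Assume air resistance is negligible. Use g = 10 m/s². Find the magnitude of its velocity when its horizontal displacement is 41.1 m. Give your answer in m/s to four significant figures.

Resolve: vₓ = 39.40 cos 41.2° = 29.65 m/s and v_y0 = 39.40 sin 41.2° = 25.95 m/s.
Time to reach x = 41.1 m: t = x/vₓ = 41.1/29.65 = 1.386 s.
Vertical velocity there: v_y = v_y0 − g t = 25.95 − 10.0 × 1.386 = 12.09 m/s.
Speed: √(vₓ² + v_y²) = √(29.65² + 12.09²) = 32.02 m/s.

32.02 m/s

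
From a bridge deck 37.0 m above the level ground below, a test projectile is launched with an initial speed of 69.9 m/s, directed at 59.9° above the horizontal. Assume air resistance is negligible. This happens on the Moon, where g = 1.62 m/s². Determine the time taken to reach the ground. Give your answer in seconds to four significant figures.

75.27 s

Resolve: vₓ = 69.90 cos 59.9° = 35.06 m/s and v_y0 = 69.90 sin 59.9° = 60.47 m/s.
Vertical motion (up positive, ground at y = 0): 0.8100 t² − (60.47) t − 37.0 = 0, so t = (60.47 + √(60.47² + 2·1.62·37.0)) / 1.62 = (60.47 + 61.46) / 1.62 = 75.27 s.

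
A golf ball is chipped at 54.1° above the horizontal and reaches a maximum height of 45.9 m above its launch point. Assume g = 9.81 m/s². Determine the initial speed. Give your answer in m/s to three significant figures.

At the peak v_y = 0, so v_y0 = √(2gH) = √(2 × 9.81 × 45.9) = 30.01 m/s.
v_y0 = v₀ sin θ ⇒ v₀ = 30.01 / sin 54.1° = 37.05 m/s.

37.0 m/s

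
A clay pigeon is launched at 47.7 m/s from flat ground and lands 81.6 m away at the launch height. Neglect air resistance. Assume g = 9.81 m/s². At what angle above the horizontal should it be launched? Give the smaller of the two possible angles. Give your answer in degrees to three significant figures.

10.3°

R = v₀² sin 2θ / g gives sin 2θ = gR/v₀² = 9.81·81.6/47.7² = 0.3518.
2θ = 20.60° or 180° − 20.60° = 159.4°, so θ = 10.30° or 79.70°.
The smaller angle is 10.30°.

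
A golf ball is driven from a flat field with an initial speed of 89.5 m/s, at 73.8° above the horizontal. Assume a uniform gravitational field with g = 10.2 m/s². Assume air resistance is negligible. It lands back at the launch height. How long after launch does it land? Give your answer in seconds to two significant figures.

Horizontal component vₓ = 89.50 cos 73.8° = 24.97 m/s; vertical v_y0 = 89.50 sin 73.8° = 85.95 m/s.
It returns to y = 0 when t = 2 v_y0 / g = 2(85.95)/10.2 = 16.85 s.

17 s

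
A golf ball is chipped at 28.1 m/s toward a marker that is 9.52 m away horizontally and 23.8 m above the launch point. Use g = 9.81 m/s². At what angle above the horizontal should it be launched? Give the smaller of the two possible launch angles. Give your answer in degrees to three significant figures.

Trajectory: y = x tanθ − g x² (1 + tan²θ)/(2v₀²). With x = 9.52, y = 23.8, v₀ = 28.1, g = 9.81:
0.5630 tan²θ − 9.52 tanθ + (24.36) = 0.
tanθ = [9.52 ± √(9.52² − 4 × 0.5630 × (24.36))] / (2 × 0.5630) = (9.52 ± 5.980) / 1.126, giving tanθ = 3.144 or 13.77.
θ = 72.35° or 85.85°; the smaller is 72.35°.

72.4°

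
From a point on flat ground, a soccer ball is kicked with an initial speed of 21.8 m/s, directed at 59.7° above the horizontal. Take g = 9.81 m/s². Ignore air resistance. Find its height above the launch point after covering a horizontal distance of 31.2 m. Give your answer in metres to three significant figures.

13.9 m

Horizontal component vₓ = 21.80 cos 59.7° = 11.00 m/s; vertical v_y0 = 21.80 sin 59.7° = 18.82 m/s.
x = vₓ t ⇒ t = 31.2/11.00 = 2.837 s.
Height: y = v_y0 t − ½ g t² = 18.82 × 2.837 − 4.905 × 2.837² = 53.39 − 39.47 = 13.92 m.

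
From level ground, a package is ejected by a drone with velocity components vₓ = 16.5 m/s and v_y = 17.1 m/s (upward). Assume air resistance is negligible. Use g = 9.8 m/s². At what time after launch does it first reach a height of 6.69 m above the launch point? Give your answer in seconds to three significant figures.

0.449 s

Set y = v_y0 t − ½ g t² = 6.69: 4.900 t² − 17.10 t + 6.69 = 0.
t = [17.10 ± √(17.10² − 2·9.80·6.69)] / 9.80 = (17.10 ± 12.70) / 9.80, so t = 0.4490 s or t = 3.041 s.
The first (ascending) time is 0.4490 s.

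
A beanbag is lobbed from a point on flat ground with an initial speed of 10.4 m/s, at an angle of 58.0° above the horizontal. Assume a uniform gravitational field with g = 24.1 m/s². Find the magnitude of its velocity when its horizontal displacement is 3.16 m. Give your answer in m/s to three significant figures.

Components: vₓ = 10.40 cos 58.0° = 5.511 m/s, v_y0 = 10.40 sin 58.0° = 8.820 m/s.
Time to reach x = 3.16 m: t = x/vₓ = 3.16/5.511 = 0.5734 s.
Vertical velocity there: v_y = v_y0 − g t = 8.820 − 24.1 × 0.5734 = −4.999 m/s.
Speed: √(vₓ² + v_y²) = √(5.511² + 4.999²) = 7.440 m/s.

7.44 m/s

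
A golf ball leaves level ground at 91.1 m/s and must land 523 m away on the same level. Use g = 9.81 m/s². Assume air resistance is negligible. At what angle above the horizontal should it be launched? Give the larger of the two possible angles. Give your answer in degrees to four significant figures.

R = v₀² sin 2θ / g gives sin 2θ = gR/v₀² = 9.81·523/91.1² = 0.6182.
2θ = 38.19° or 180° − 38.19° = 141.8°, so θ = 19.09° or 70.91°.
The larger angle is 70.91°.

70.91°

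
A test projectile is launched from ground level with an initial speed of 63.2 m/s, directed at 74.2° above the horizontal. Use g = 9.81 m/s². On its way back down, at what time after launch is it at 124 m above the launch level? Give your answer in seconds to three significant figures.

Resolve: vₓ = 63.20 cos 74.2° = 17.21 m/s and v_y0 = 63.20 sin 74.2° = 60.81 m/s.
Require v_y0 t − ½ g t² = 124, i.e. 4.905 t² − 60.81 t + 124 = 0.
Quadratic formula: t = (60.81 ± √1265.2) / 9.81 = (60.81 ± 35.57) / 9.81 → t = 2.573 s or 9.825 s.
The descending-branch root is 9.825 s.

9.82 s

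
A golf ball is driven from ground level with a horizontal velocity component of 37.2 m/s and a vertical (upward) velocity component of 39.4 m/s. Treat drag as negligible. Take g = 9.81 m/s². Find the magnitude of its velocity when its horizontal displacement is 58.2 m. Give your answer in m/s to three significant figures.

x = vₓ t ⇒ t = 58.2/37.20 = 1.565 s.
Vertical velocity there: v_y = v_y0 − g t = 39.40 − 9.81 × 1.565 = 24.05 m/s.
Speed: √(vₓ² + v_y²) = √(37.20² + 24.05²) = 44.30 m/s.

44.3 m/s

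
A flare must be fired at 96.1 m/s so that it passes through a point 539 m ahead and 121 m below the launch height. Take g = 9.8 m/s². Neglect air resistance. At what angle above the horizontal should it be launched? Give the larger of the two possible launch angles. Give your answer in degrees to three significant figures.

Trajectory: y = x tanθ − g x² (1 + tan²θ)/(2v₀²). With x = 539, y = −121, v₀ = 96.1, g = 9.80:
154.1 tan²θ − 539 tanθ + (33.14) = 0.
tanθ = [539 ± √(539² − 4 × 154.1 × (33.14))] / (2 × 154.1) = (539 ± 519.7) / 308.3, giving tanθ = 0.06261 or 3.434.
θ = 3.583° or 73.76°; the larger is 73.76°.

73.8°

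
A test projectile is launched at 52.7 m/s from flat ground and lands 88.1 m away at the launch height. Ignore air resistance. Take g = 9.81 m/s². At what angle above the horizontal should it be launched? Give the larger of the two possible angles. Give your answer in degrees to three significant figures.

From R = (v₀²/g) sin 2θ: sin 2θ = 9.81 × 88.1 / 2777.3 = 0.3112.
2θ = 18.13° or 180° − 18.13° = 161.9°, so θ = 9.065° or 80.93°.
The larger angle is 80.93°.

80.9°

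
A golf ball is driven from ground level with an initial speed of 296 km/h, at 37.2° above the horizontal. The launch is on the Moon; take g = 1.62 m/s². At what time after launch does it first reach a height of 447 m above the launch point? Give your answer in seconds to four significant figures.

Convert: 296 km/h = 296/3.6 = 82.22 m/s.
Resolve: vₓ = 82.22 cos 37.2° = 65.49 m/s and v_y0 = 82.22 sin 37.2° = 49.71 m/s.
Height y(t) = 49.71 t − 0.8100 t² = 447 gives 0.8100 t² − 49.71 t + 447 = 0.
t = [49.71 ± √(49.71² − 2·1.62·447)] / 1.62 = (49.71 ± 31.98) / 1.62, so t = 10.94 s or t = 50.43 s.
The first (ascending) time is 10.94 s.

10.94 s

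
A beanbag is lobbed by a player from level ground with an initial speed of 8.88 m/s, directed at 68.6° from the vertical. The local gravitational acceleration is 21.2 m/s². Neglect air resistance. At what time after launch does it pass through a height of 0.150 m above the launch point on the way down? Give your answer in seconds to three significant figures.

Components: vₓ = 8.880 sin 68.6° = 8.268 m/s, v_y0 = 8.880 cos 68.6° = 3.240 m/s.
Require v_y0 t − ½ g t² = 0.150, i.e. 10.60 t² − 3.240 t + 0.150 = 0.
Quadratic formula: t = (3.240 ± √4.1383) / 21.2 = (3.240 ± 2.034) / 21.2 → t = 0.05688 s or 0.2488 s.
The descending-branch root is 0.2488 s.

0.249 s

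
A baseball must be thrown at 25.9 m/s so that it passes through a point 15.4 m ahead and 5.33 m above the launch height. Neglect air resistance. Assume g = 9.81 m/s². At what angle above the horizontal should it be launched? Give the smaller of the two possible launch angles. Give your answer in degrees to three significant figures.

Trajectory: y = x tanθ − g x² (1 + tan²θ)/(2v₀²). With x = 15.4, y = 5.33, v₀ = 25.9, g = 9.81:
1.734 tan²θ − 15.4 tanθ + (7.064) = 0.
tanθ = [15.4 ± √(15.4² − 4 × 1.734 × (7.064))] / (2 × 1.734) = (15.4 ± 13.72) / 3.468, giving tanθ = 0.4852 or 8.395.
θ = 25.88° or 83.21°; the smaller is 25.88°.

25.9°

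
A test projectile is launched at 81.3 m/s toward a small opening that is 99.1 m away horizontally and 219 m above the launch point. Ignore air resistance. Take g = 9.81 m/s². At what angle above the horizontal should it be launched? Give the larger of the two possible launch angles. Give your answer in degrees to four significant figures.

84.66°

Trajectory: y = x tanθ − g x² (1 + tan²θ)/(2v₀²). With x = 99.1, y = 219, v₀ = 81.3, g = 9.81:
7.288 tan²θ − 99.1 tanθ + (226.3) = 0.
tanθ = [99.1 ± √(99.1² − 4 × 7.288 × (226.3))] / (2 × 7.288) = (99.1 ± 56.78) / 14.58, giving tanθ = 2.903 or 10.69.
θ = 70.99° or 84.66°; the larger is 84.66°.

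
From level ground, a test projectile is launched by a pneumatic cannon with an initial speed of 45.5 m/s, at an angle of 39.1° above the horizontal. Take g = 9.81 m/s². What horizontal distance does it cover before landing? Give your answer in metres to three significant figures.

vₓ = 45.50 cos 39.1° = 35.31 m/s; v_y0 = 45.50 sin 39.1° = 28.70 m/s.
Flight time T = 2 v_y0 / g = 5.850 s.
Horizontal distance R = vₓ T = 35.31 × 5.850 = 206.6 m.

207 m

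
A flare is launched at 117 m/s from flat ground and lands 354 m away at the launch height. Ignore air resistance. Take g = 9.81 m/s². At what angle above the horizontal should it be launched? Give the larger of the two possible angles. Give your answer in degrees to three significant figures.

82.7°

From R = (v₀²/g) sin 2θ: sin 2θ = 9.81 × 354 / 13689 = 0.2537.
2θ = 14.70° or 180° − 14.70° = 165.3°, so θ = 7.348° or 82.65°.
The larger angle is 82.65°.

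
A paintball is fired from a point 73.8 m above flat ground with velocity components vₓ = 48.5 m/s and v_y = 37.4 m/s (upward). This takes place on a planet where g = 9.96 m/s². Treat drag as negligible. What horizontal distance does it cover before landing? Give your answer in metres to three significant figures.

443 m

With up positive and y = 0 at the ground: y(t) = 73.8 + (37.40) t − 4.980 t². Setting y = 0 and taking the positive root: t = [37.40 + √(37.40² + 2·9.96·73.8)] / 9.96 = (37.40 + 53.56) / 9.96 = 9.133 s.
Horizontal distance: R = vₓ t = 48.50 × 9.133 = 442.9 m.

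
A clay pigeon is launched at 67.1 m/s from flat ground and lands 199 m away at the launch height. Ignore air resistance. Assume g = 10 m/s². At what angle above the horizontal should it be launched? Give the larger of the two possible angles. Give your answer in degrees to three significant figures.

76.9°

From R = (v₀²/g) sin 2θ: sin 2θ = 10.0 × 199 / 4502.4 = 0.4420.
2θ = 26.23° or 180° − 26.23° = 153.8°, so θ = 13.12° or 76.88°.
The larger angle is 76.88°.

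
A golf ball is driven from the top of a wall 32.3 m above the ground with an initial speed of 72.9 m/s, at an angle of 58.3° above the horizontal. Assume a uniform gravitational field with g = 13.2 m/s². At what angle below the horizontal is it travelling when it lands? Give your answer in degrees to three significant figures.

Components: vₓ = 72.90 cos 58.3° = 38.31 m/s, v_y0 = 72.90 sin 58.3° = 62.02 m/s.
With up positive and y = 0 at the ground: y(t) = 32.3 + (62.02) t − 6.600 t². Setting y = 0 and taking the positive root: t = [62.02 + √(62.02² + 2·13.2·32.3)] / 13.2 = (62.02 + 68.55) / 13.2 = 9.892 s.
At impact: v_y = v_y0 − g t = −68.55 m/s; vₓ = 38.31 m/s.
Angle below horizontal: arctan(|v_y|/vₓ) = arctan(68.55/38.31) = 60.80°.

60.8°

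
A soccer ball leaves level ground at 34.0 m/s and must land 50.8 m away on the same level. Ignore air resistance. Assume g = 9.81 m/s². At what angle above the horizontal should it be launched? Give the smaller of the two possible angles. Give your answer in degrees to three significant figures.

Level-ground range R = v₀² sin(2θ)/g ⇒ sin(2θ) = gR/v₀² = 9.81 × 50.8 / 34.0² = 0.4311.
2θ = 25.54° or 180° − 25.54° = 154.5°, so θ = 12.77° or 77.23°.
The smaller angle is 12.77°.

12.8°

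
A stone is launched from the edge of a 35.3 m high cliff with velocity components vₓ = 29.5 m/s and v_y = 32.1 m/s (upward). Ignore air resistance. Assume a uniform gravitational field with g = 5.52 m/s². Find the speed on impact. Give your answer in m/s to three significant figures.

47.9 m/s

With up positive and y = 0 at the ground: y(t) = 35.3 + (32.10) t − 2.760 t². Setting y = 0 and taking the positive root: t = [32.10 + √(32.10² + 2·5.52·35.3)] / 5.52 = (32.10 + 37.68) / 5.52 = 12.64 s.
Vertical velocity at impact: v_y = v_y0 − g t = 32.10 − 5.52 × 12.64 = −37.68 m/s.
Speed: |v| = √(vₓ² + v_y²) = √(29.50² + 37.68²) = 47.86 m/s.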